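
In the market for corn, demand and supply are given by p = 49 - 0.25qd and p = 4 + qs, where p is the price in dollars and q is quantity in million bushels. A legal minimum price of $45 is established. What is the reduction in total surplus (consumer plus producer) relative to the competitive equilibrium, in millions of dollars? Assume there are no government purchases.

250

Rearranging demand gives qd = 196 - 4p; rearranging supply gives qs = p - 4. In a free market, 196 - 4p = p - 4 gives the equilibrium p* = 40, q* = 36.
Because the floor (45) lies above the market-clearing price, it is binding.
At p = 45: qd = 196 - 4·45 = 16 and qs = 45 - 4 = 41.
Quantity traded falls to 16. At q = 16 the demand price is (196 - 16)/4 = 45 and the supply price is 4 + 16 = 20.
Deadweight loss = ½ · (45 - 20) · (36 - 16) = ½ · 25 · 20 = 250.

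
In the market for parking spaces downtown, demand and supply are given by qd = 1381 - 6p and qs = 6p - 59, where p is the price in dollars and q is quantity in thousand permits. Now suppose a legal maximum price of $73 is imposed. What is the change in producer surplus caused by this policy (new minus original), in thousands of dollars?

-24440

Setting quantity demanded equal to quantity supplied, 1381 - 6p = 6p - 59, gives p* = 120 and q* = 661.
Since 73 < 120, the ceiling is binding.
At p = 73: qd = 1381 - 6·73 = 943 and qs = 6·73 - 59 = 379.
Producer surplus without the control is ½ · (120 - 59/6) · 661 = 436921/12.
With the ceiling, producers sell 379 units at 73, so PS = ½ · (73 - 59/6) · 379 = 143641/12.
Change in producer surplus = 143641/12 - 436921/12 = -24440.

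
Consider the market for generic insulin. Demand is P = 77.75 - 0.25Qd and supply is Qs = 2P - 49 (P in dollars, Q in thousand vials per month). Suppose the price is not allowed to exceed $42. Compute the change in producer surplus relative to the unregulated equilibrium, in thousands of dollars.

-954

Rearranging demand gives Qd = 311 - 4P. Equilibrium: 311 - 4P = 2P - 49, so 360 = 6P and P* = 60, Q* = 71.
Since 42 < 60, the ceiling is binding.
At P = 42: Qd = 311 - 4·42 = 143 and Qs = 2·42 - 49 = 35.
Producer surplus without the control is ½ · (60 - 24.5) · 71 = 1260.25.
With the ceiling, producers sell 35 units at 42, so PS = ½ · (42 - 24.5) · 35 = 306.25.
Change in producer surplus = 306.25 - 1260.25 = -954.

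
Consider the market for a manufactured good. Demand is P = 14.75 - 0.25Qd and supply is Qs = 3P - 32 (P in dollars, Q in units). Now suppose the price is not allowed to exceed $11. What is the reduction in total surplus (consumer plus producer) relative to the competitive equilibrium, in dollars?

Rearranging demand gives Qd = 59 - 4P. Without the control the market clears where 59 - 4P = 3P - 32, i.e. P* = 13 and Q* = 7.
Since 11 < 13, the ceiling is binding.
At P = 11: Qd = 59 - 4·11 = 15 and Qs = 3·11 - 32 = 1.
Quantity traded falls to 1. At Q = 1 the demand price is (59 - 1)/4 = 14.5 and the supply price is (32 + 1)/3 = 11.
Deadweight loss = ½ · (14.5 - 11) · (7 - 1) = ½ · 3.5 · 6 = 10.5.

10.5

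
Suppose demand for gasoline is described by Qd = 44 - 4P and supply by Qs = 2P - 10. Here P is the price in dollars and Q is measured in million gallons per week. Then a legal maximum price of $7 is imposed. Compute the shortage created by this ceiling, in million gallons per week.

12

In a free market, 44 - 4P = 2P - 10 gives the equilibrium P* = 9, Q* = 8.
Since 7 < 9, the ceiling is binding.
At P = 7: Qd = 44 - 4·7 = 16 and Qs = 2·7 - 10 = 4.
Shortage = Qd - Qs = 16 - 4 = 12.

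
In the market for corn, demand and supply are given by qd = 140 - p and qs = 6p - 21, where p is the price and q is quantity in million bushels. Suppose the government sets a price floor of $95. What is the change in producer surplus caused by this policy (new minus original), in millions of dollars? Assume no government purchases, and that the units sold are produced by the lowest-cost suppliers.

2808

In a free market, 140 - p = 6p - 21 gives the equilibrium p* = 23, q* = 117.
The floor of 95 is above the equilibrium price 23, so it binds.
At p = 95: qd = 140 - 95 = 45 and qs = 6·95 - 21 = 549.
Producer surplus without the control is ½ · (23 - 3.5) · 117 = 1140.75.
With the floor, 45 units are sold at 95. The supply price at q = 45 is 11, so PS = ½ · [(95 - 3.5) + (95 - 11)] · 45 = 3948.75.
Change in producer surplus = 3948.75 - 1140.75 = 2808.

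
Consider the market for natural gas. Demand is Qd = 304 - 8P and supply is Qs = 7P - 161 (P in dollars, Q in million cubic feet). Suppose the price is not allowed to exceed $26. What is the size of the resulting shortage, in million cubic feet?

75

In a free market, 304 - 8P = 7P - 161 gives the equilibrium P* = 31, Q* = 56.
Since 26 < 31, the ceiling is binding.
At P = 26: Qd = 304 - 8·26 = 96 and Qs = 7·26 - 161 = 21.
Shortage = Qd - Qs = 96 - 21 = 75.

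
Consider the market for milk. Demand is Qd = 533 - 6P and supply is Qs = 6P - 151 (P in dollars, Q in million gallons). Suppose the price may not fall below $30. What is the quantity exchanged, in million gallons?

191

In a free market, 533 - 6P = 6P - 151 gives the equilibrium P* = 57, Q* = 191.
The floor of 30 is below the equilibrium price 57, so it is not binding; the market clears at P* = 57, Q* = 191.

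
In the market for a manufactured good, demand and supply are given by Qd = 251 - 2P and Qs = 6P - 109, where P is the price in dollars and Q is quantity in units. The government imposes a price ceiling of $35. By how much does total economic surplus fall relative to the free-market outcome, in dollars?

Equilibrium: 251 - 2P = 6P - 109, so 360 = 8P and P* = 45, Q* = 161.
Since 35 < 45, the ceiling is binding.
At P = 35: Qd = 251 - 2·35 = 181 and Qs = 6·35 - 109 = 101.
Quantity traded falls to 101. At Q = 101 the demand price is (251 - 101)/2 = 75 and the supply price is (109 + 101)/6 = 35.
Deadweight loss = ½ · (75 - 35) · (161 - 101) = ½ · 40 · 60 = 1200.

1200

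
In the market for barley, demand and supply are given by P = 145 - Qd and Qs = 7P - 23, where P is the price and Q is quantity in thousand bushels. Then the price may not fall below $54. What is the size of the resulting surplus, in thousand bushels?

Rearranging demand gives Qd = 145 - P. Equilibrium: 145 - P = 7P - 23, so 168 = 8P and P* = 21, Q* = 124.
Since 54 > 21, the floor is binding.
At P = 54: Qd = 145 - 54 = 91 and Qs = 7·54 - 23 = 355.
Surplus = Qs - Qd = 355 - 91 = 264.

264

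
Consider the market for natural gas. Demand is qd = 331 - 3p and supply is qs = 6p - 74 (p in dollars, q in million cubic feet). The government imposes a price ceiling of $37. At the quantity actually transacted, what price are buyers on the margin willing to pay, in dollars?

In a free market, 331 - 3p = 6p - 74 gives the equilibrium p* = 45, q* = 196.
Since 37 < 45, the ceiling is binding.
At p = 37: qd = 331 - 3·37 = 220 and qs = 6·37 - 74 = 148.
Only 148 units reach the market. On the demand curve, the marginal buyer's willingness to pay at q = 148 is (331 - 148)/3 = 61.

61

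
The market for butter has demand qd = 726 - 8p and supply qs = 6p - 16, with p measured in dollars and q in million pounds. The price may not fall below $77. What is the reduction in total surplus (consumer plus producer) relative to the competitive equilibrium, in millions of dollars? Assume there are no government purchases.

Equilibrium: 726 - 8p = 6p - 16, so 742 = 14p and p* = 53, q* = 302.
The floor of 77 is above the equilibrium price 53, so it binds.
At p = 77: qd = 726 - 8·77 = 110 and qs = 6·77 - 16 = 446.
Quantity traded falls to 110. At q = 110 the demand price is (726 - 110)/8 = 77 and the supply price is (16 + 110)/6 = 21.
Deadweight loss = ½ · (77 - 21) · (302 - 110) = ½ · 56 · 192 = 5376.

5376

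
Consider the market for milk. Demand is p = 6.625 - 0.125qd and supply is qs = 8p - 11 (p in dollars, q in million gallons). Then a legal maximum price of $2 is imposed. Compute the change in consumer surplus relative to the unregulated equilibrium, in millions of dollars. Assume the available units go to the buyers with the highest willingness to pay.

-6

Rearranging demand gives qd = 53 - 8p. Without the control the market clears where 53 - 8p = 8p - 11, i.e. p* = 4 and q* = 21.
The ceiling of 2 is below the equilibrium price 4, so it binds.
At p = 2: qd = 53 - 8·2 = 37 and qs = 8·2 - 11 = 5.
Consumer surplus without the control is ½ · (6.625 - 4) · 21 = 27.5625.
With the ceiling, 5 units are sold at 2 (assume they go to the highest-value buyers). The demand price at q = 5 is 6, so CS = ½ · [(6.625 - 2) + (6 - 2)] · 5 = 21.5625.
Change in consumer surplus = 21.5625 - 27.5625 = -6.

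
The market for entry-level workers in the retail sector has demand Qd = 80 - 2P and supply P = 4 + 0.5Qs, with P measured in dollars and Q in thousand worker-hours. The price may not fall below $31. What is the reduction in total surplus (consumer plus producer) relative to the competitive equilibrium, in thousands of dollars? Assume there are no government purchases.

162

Rearranging supply gives Qs = 2P - 8. Without the control the market clears where 80 - 2P = 2P - 8, i.e. P* = 22 and Q* = 36.
Because the floor (31) lies above the market-clearing price, it is binding.
At P = 31: Qd = 80 - 2·31 = 18 and Qs = 2·31 - 8 = 54.
Quantity traded falls to 18. At Q = 18 the demand price is (80 - 18)/2 = 31 and the supply price is (8 + 18)/2 = 13.
Deadweight loss = ½ · (31 - 13) · (36 - 18) = ½ · 18 · 18 = 162.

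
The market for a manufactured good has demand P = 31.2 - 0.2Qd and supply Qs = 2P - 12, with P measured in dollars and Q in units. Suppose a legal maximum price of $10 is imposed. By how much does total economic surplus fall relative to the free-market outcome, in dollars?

Rearranging demand gives Qd = 156 - 5P. Equilibrium: 156 - 5P = 2P - 12, so 168 = 7P and P* = 24, Q* = 36.
Since 10 < 24, the ceiling is binding.
At P = 10: Qd = 156 - 5·10 = 106 and Qs = 2·10 - 12 = 8.
Quantity traded falls to 8. At Q = 8 the demand price is (156 - 8)/5 = 29.6 and the supply price is (12 + 8)/2 = 10.
Deadweight loss = ½ · (29.6 - 10) · (36 - 8) = ½ · 19.6 · 28 = 274.4.

274.4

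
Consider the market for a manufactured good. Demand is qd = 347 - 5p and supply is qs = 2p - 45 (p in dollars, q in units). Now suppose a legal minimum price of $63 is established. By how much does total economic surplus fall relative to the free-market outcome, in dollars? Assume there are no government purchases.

In a free market, 347 - 5p = 2p - 45 gives the equilibrium p* = 56, q* = 67.
Because the floor (63) lies above the market-clearing price, it is binding.
At p = 63: qd = 347 - 5·63 = 32 and qs = 2·63 - 45 = 81.
Quantity traded falls to 32. At q = 32 the demand price is (347 - 32)/5 = 63 and the supply price is (45 + 32)/2 = 38.5.
Deadweight loss = ½ · (63 - 38.5) · (67 - 32) = ½ · 24.5 · 35 = 428.75.

428.75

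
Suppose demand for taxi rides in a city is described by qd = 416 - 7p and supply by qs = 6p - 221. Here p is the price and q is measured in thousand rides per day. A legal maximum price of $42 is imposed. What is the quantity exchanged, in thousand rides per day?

Equilibrium: 416 - 7p = 6p - 221, so 637 = 13p and p* = 49, q* = 73.
Because the ceiling (42) lies below the market-clearing price, it is binding.
At p = 42: qd = 416 - 7·42 = 122 and qs = 6·42 - 221 = 31.
The quantity actually transacted is the short side, supply: 31.

31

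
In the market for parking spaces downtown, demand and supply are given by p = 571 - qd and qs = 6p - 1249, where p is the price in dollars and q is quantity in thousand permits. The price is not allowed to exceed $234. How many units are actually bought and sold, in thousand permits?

Rearranging demand gives qd = 571 - p. Without the control the market clears where 571 - p = 6p - 1249, i.e. p* = 260 and q* = 311.
Because the ceiling (234) lies below the market-clearing price, it is binding.
At p = 234: qd = 571 - 234 = 337 and qs = 6·234 - 1249 = 155.
The quantity actually transacted is the short side, supply: 155.

155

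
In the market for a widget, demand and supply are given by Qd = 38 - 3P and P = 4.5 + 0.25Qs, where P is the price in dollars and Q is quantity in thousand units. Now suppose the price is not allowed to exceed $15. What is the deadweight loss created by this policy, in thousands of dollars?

Rearranging supply gives Qs = 4P - 18. Without the control the market clears where 38 - 3P = 4P - 18, i.e. P* = 8 and Q* = 14.
The ceiling of 15 is above the equilibrium price 8, so it is not binding; the market clears at P* = 8, Q* = 14.
Since the control does not bind, no trades are prevented and deadweight loss is zero.

0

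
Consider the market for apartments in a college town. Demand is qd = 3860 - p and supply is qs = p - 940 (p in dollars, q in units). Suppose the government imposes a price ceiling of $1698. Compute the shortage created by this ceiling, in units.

Equilibrium: 3860 - p = p - 940, so 4800 = 2p and p* = 2400, q* = 1460.
Since 1698 < 2400, the ceiling is binding.
At p = 1698: qd = 3860 - 1698 = 2162 and qs = 1698 - 940 = 758.
Shortage = qd - qs = 2162 - 758 = 1404.

1404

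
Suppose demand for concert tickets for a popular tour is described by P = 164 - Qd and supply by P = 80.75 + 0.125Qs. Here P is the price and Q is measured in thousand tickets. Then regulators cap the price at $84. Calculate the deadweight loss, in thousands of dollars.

1296

Rearranging demand gives Qd = 164 - P; rearranging supply gives Qs = 8P - 646. Without the control the market clears where 164 - P = 8P - 646, i.e. P* = 90 and Q* = 74.
Because the ceiling (84) lies below the market-clearing price, it is binding.
At P = 84: Qd = 164 - 84 = 80 and Qs = 8·84 - 646 = 26.
Quantity traded falls to 26. At Q = 26 the demand price is 164 - 26 = 138 and the supply price is (646 + 26)/8 = 84.
Deadweight loss = ½ · (138 - 84) · (74 - 26) = ½ · 54 · 48 = 1296.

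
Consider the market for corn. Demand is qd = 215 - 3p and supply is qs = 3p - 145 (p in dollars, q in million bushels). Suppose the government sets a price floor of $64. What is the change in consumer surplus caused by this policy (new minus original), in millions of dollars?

Equilibrium: 215 - 3p = 3p - 145, so 360 = 6p and p* = 60, q* = 35.
The floor of 64 is above the equilibrium price 60, so it binds.
At p = 64: qd = 215 - 3·64 = 23 and qs = 3·64 - 145 = 47.
Consumer surplus without the control is ½ · (215/3 - 60) · 35 = 1225/6.
With the floor, consumers buy 23 units at 64, so CS = ½ · (215/3 - 64) · 23 = 529/6.
Change in consumer surplus = 529/6 - 1225/6 = -116.

-116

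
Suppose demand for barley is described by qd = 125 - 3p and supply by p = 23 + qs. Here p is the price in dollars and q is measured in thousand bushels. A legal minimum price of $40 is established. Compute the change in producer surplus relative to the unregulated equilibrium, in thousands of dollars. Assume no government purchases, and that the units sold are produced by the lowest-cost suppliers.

-25.5

Rearranging supply gives qs = p - 23. Setting quantity demanded equal to quantity supplied, 125 - 3p = p - 23, gives p* = 37 and q* = 14.
Because the floor (40) lies above the market-clearing price, it is binding.
At p = 40: qd = 125 - 3·40 = 5 and qs = 40 - 23 = 17.
Producer surplus without the control is ½ · (37 - 23) · 14 = 98.
With the floor, 5 units are sold at 40. The supply price at q = 5 is 28, so PS = ½ · [(40 - 23) + (40 - 28)] · 5 = 72.5.
Change in producer surplus = 72.5 - 98 = -25.5.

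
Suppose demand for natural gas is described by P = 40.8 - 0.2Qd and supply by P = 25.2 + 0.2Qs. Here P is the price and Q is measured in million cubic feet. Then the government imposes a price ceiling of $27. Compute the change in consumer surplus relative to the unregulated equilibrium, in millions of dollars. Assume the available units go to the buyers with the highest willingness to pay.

Rearranging demand gives Qd = 204 - 5P; rearranging supply gives Qs = 5P - 126. Without the control the market clears where 204 - 5P = 5P - 126, i.e. P* = 33 and Q* = 39.
Because the ceiling (27) lies below the market-clearing price, it is binding.
At P = 27: Qd = 204 - 5·27 = 69 and Qs = 5·27 - 126 = 9.
Consumer surplus without the control is ½ · (40.8 - 33) · 39 = 152.1.
With the ceiling, 9 units are sold at 27 (assume they go to the highest-value buyers). The demand price at Q = 9 is 39, so CS = ½ · [(40.8 - 27) + (39 - 27)] · 9 = 116.1.
Change in consumer surplus = 116.1 - 152.1 = -36.

-36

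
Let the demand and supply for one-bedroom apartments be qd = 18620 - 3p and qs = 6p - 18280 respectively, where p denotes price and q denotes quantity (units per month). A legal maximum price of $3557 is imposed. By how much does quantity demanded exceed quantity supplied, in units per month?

Setting quantity demanded equal to quantity supplied, 18620 - 3p = 6p - 18280, gives p* = 4100 and q* = 6320.
Because the ceiling (3557) lies below the market-clearing price, it is binding.
At p = 3557: qd = 18620 - 3·3557 = 7949 and qs = 6·3557 - 18280 = 3062.
Shortage = qd - qs = 7949 - 3062 = 4887.

4887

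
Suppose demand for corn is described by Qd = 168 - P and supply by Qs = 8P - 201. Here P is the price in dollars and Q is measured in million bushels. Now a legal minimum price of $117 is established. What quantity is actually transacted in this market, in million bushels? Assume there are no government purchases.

51

Without the control the market clears where 168 - P = 8P - 201, i.e. P* = 41 and Q* = 127.
The floor of 117 is above the equilibrium price 41, so it binds.
At P = 117: Qd = 168 - 117 = 51 and Qs = 8·117 - 201 = 735.
The quantity actually transacted is the short side, demand: 51.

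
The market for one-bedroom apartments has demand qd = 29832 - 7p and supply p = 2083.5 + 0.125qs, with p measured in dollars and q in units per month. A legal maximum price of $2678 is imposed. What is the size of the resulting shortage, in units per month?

Rearranging supply gives qs = 8p - 16668. Equilibrium: 29832 - 7p = 8p - 16668, so 46500 = 15p and p* = 3100, q* = 8132.
Because the ceiling (2678) lies below the market-clearing price, it is binding.
At p = 2678: qd = 29832 - 7·2678 = 11086 and qs = 8·2678 - 16668 = 4756.
Shortage = qd - qs = 11086 - 4756 = 6330.

6330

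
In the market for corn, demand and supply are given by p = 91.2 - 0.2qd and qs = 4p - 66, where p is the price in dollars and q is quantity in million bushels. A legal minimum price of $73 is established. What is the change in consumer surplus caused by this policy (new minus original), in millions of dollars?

Rearranging demand gives qd = 456 - 5p. Without the control the market clears where 456 - 5p = 4p - 66, i.e. p* = 58 and q* = 166.
The floor of 73 is above the equilibrium price 58, so it binds.
At p = 73: qd = 456 - 5·73 = 91 and qs = 4·73 - 66 = 226.
Consumer surplus without the control is ½ · (91.2 - 58) · 166 = 2755.6.
With the floor, consumers buy 91 units at 73, so CS = ½ · (91.2 - 73) · 91 = 828.1.
Change in consumer surplus = 828.1 - 2755.6 = -1927.5.

-1927.5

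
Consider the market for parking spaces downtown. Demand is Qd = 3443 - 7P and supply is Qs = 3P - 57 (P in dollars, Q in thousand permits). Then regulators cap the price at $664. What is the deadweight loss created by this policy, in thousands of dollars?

Equilibrium: 3443 - 7P = 3P - 57, so 3500 = 10P and P* = 350, Q* = 993.
Since 664 is above P* = 350, the ceiling does not bind and the free-market outcome prevails.
Since the control does not bind, no trades are prevented and deadweight loss is zero.

0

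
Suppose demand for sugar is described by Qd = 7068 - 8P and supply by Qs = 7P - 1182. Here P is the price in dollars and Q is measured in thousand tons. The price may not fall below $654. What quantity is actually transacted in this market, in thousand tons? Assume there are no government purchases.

Without the control the market clears where 7068 - 8P = 7P - 1182, i.e. P* = 550 and Q* = 2668.
The floor of 654 is above the equilibrium price 550, so it binds.
At P = 654: Qd = 7068 - 8·654 = 1836 and Qs = 7·654 - 1182 = 3396.
The quantity actually transacted is the short side, demand: 1836.

1836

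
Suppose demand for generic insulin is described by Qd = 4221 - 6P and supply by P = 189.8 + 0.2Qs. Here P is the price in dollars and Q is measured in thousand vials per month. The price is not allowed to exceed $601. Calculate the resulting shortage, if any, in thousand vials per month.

0

Rearranging supply gives Qs = 5P - 949. Setting quantity demanded equal to quantity supplied, 4221 - 6P = 5P - 949, gives P* = 470 and Q* = 1401.
Since 601 is above P* = 470, the ceiling does not bind and the free-market outcome prevails.
Since the control does not bind, there is no shortage.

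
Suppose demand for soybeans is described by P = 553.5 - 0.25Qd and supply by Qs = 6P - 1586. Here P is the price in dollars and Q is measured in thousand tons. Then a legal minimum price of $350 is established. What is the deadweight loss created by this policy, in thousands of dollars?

0

Rearranging demand gives Qd = 2214 - 4P. In a free market, 2214 - 4P = 6P - 1586 gives the equilibrium P* = 380, Q* = 694.
Since 350 is below P* = 380, the floor does not bind and the free-market outcome prevails.
Since the control does not bind, no trades are prevented and deadweight loss is zero.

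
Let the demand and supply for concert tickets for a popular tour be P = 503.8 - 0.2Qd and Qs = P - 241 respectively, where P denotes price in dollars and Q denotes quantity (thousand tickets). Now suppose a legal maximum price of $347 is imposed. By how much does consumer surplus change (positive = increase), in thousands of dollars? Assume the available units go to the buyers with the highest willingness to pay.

Rearranging demand gives Qd = 2519 - 5P. In a free market, 2519 - 5P = P - 241 gives the equilibrium P* = 460, Q* = 219.
Since 347 < 460, the ceiling is binding.
At P = 347: Qd = 2519 - 5·347 = 784 and Qs = 347 - 241 = 106.
Consumer surplus without the control is ½ · (503.8 - 460) · 219 = 4796.1.
With the ceiling, 106 units are sold at 347 (assume they go to the highest-value buyers). The demand price at Q = 106 is 482.6, so CS = ½ · [(503.8 - 347) + (482.6 - 347)] · 106 = 15497.2.
Change in consumer surplus = 15497.2 - 4796.1 = 10701.1.

10701.1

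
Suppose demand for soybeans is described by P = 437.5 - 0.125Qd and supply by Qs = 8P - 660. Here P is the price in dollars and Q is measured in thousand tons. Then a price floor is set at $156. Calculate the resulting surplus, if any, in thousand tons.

Rearranging demand gives Qd = 3500 - 8P. Without the control the market clears where 3500 - 8P = 8P - 660, i.e. P* = 260 and Q* = 1420.
The floor of 156 is below the equilibrium price 260, so it is not binding; the market clears at P* = 260, Q* = 1420.
Since the control does not bind, there is no surplus.

0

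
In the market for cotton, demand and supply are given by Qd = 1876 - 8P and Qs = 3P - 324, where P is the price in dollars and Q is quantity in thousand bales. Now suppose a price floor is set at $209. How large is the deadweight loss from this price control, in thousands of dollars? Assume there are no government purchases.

1188

Equilibrium: 1876 - 8P = 3P - 324, so 2200 = 11P and P* = 200, Q* = 276.
The floor of 209 is above the equilibrium price 200, so it binds.
At P = 209: Qd = 1876 - 8·209 = 204 and Qs = 3·209 - 324 = 303.
Quantity traded falls to 204. At Q = 204 the demand price is (1876 - 204)/8 = 209 and the supply price is (324 + 204)/3 = 176.
Deadweight loss = ½ · (209 - 176) · (276 - 204) = ½ · 33 · 72 = 1188.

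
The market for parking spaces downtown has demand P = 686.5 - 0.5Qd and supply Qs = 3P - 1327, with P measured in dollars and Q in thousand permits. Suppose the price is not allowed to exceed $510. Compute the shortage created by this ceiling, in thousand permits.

Rearranging demand gives Qd = 1373 - 2P. Equilibrium: 1373 - 2P = 3P - 1327, so 2700 = 5P and P* = 540, Q* = 293.
The ceiling of 510 is below the equilibrium price 540, so it binds.
At P = 510: Qd = 1373 - 2·510 = 353 and Qs = 3·510 - 1327 = 203.
Shortage = Qd - Qs = 353 - 203 = 150.

150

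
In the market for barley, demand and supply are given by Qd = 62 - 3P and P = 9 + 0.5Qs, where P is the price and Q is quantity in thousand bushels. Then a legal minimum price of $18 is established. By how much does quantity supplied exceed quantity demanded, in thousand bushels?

Rearranging supply gives Qs = 2P - 18. Setting quantity demanded equal to quantity supplied, 62 - 3P = 2P - 18, gives P* = 16 and Q* = 14.
Since 18 > 16, the floor is binding.
At P = 18: Qd = 62 - 3·18 = 8 and Qs = 2·18 - 18 = 18.
Surplus = Qs - Qd = 18 - 8 = 10.

10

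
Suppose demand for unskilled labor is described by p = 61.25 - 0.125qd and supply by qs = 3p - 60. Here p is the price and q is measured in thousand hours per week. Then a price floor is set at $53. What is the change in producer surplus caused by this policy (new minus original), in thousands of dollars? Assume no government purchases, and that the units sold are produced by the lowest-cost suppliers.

102

Rearranging demand gives qd = 490 - 8p. Setting quantity demanded equal to quantity supplied, 490 - 8p = 3p - 60, gives p* = 50 and q* = 90.
The floor of 53 is above the equilibrium price 50, so it binds.
At p = 53: qd = 490 - 8·53 = 66 and qs = 3·53 - 60 = 99.
Producer surplus without the control is ½ · (50 - 20) · 90 = 1350.
With the floor, 66 units are sold at 53. The supply price at q = 66 is 42, so PS = ½ · [(53 - 20) + (53 - 42)] · 66 = 1452.
Change in producer surplus = 1452 - 1350 = 102.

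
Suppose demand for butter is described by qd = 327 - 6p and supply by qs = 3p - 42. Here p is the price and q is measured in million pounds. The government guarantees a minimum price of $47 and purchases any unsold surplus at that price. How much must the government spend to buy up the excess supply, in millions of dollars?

In a free market, 327 - 6p = 3p - 42 gives the equilibrium p* = 41, q* = 81.
The floor of 47 is above the equilibrium price 41, so it binds.
At p = 47: qd = 327 - 6·47 = 45 and qs = 3·47 - 42 = 99.
Surplus = qs - qd = 54.
Government expenditure = surplus × support price = 54 × 47 = 2538.

2538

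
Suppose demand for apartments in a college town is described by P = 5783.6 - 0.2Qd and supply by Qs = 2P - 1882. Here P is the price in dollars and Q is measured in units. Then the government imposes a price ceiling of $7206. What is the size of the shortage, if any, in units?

Rearranging demand gives Qd = 28918 - 5P. In a free market, 28918 - 5P = 2P - 1882 gives the equilibrium P* = 4400, Q* = 6918.
Since 7206 is above P* = 4400, the ceiling does not bind and the free-market outcome prevails.
Since the control does not bind, there is no shortage.

0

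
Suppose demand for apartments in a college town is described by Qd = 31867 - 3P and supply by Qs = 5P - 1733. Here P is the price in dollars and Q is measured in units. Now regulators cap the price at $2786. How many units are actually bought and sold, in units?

In a free market, 31867 - 3P = 5P - 1733 gives the equilibrium P* = 4200, Q* = 19267.
Because the ceiling (2786) lies below the market-clearing price, it is binding.
At P = 2786: Qd = 31867 - 3·2786 = 23509 and Qs = 5·2786 - 1733 = 12197.
The quantity actually transacted is the short side, supply: 12197.

12197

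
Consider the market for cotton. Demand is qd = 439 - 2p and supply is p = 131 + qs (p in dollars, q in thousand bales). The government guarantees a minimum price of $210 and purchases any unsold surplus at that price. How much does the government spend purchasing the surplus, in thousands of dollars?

12600

Rearranging supply gives qs = p - 131. Setting quantity demanded equal to quantity supplied, 439 - 2p = p - 131, gives p* = 190 and q* = 59.
Because the floor (210) lies above the market-clearing price, it is binding.
At p = 210: qd = 439 - 2·210 = 19 and qs = 210 - 131 = 79.
Surplus = qs - qd = 60.
Government expenditure = surplus × support price = 60 × 210 = 12600.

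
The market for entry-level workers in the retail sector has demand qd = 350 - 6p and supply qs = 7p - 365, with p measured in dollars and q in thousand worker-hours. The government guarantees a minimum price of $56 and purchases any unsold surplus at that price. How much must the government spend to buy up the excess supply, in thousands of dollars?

In a free market, 350 - 6p = 7p - 365 gives the equilibrium p* = 55, q* = 20.
The floor of 56 is above the equilibrium price 55, so it binds.
At p = 56: qd = 350 - 6·56 = 14 and qs = 7·56 - 365 = 27.
Surplus = qs - qd = 13.
Government expenditure = surplus × support price = 13 × 56 = 728.

728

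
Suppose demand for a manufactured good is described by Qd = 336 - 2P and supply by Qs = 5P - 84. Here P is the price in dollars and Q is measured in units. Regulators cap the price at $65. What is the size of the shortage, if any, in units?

0

Equilibrium: 336 - 2P = 5P - 84, so 420 = 7P and P* = 60, Q* = 216.
Since 65 is above P* = 60, the ceiling does not bind and the free-market outcome prevails.
Since the control does not bind, there is no shortage.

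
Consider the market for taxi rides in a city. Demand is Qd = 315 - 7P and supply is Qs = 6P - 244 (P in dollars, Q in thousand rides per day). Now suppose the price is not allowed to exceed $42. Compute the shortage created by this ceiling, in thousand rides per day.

Without the control the market clears where 315 - 7P = 6P - 244, i.e. P* = 43 and Q* = 14.
Since 42 < 43, the ceiling is binding.
At P = 42: Qd = 315 - 7·42 = 21 and Qs = 6·42 - 244 = 8.
Shortage = Qd - Qs = 21 - 8 = 13.

13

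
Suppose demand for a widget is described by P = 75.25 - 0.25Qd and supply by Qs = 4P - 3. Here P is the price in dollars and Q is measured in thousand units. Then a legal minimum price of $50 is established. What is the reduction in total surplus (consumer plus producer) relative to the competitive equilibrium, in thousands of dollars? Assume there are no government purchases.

Rearranging demand gives Qd = 301 - 4P. In a free market, 301 - 4P = 4P - 3 gives the equilibrium P* = 38, Q* = 149.
The floor of 50 is above the equilibrium price 38, so it binds.
At P = 50: Qd = 301 - 4·50 = 101 and Qs = 4·50 - 3 = 197.
Quantity traded falls to 101. At Q = 101 the demand price is (301 - 101)/4 = 50 and the supply price is (3 + 101)/4 = 26.
Deadweight loss = ½ · (50 - 26) · (149 - 101) = ½ · 24 · 48 = 576.

576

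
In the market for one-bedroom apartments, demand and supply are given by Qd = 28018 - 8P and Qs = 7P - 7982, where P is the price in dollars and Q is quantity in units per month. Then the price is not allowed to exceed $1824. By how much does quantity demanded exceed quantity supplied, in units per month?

8640

Setting quantity demanded equal to quantity supplied, 28018 - 8P = 7P - 7982, gives P* = 2400 and Q* = 8818.
Since 1824 < 2400, the ceiling is binding.
At P = 1824: Qd = 28018 - 8·1824 = 13426 and Qs = 7·1824 - 7982 = 4786.
Shortage = Qd - Qs = 13426 - 4786 = 8640.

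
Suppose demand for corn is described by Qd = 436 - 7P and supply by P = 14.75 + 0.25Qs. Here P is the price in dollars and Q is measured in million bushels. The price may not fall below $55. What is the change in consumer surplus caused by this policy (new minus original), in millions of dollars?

-860

Rearranging supply gives Qs = 4P - 59. In a free market, 436 - 7P = 4P - 59 gives the equilibrium P* = 45, Q* = 121.
Since 55 > 45, the floor is binding.
At P = 55: Qd = 436 - 7·55 = 51 and Qs = 4·55 - 59 = 161.
Consumer surplus without the control is ½ · (436/7 - 45) · 121 = 14641/14.
With the floor, consumers buy 51 units at 55, so CS = ½ · (436/7 - 55) · 51 = 2601/14.
Change in consumer surplus = 2601/14 - 14641/14 = -860.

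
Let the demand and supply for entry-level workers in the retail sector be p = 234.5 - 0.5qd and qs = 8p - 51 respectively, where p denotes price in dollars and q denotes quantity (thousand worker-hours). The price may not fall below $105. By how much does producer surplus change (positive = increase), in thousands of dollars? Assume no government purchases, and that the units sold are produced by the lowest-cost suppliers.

13024.75

Rearranging demand gives qd = 469 - 2p. Equilibrium: 469 - 2p = 8p - 51, so 520 = 10p and p* = 52, q* = 365.
Since 105 > 52, the floor is binding.
At p = 105: qd = 469 - 2·105 = 259 and qs = 8·105 - 51 = 789.
Producer surplus without the control is ½ · (52 - 6.375) · 365 = 8326.5625.
With the floor, 259 units are sold at 105. The supply price at q = 259 is 38.75, so PS = ½ · [(105 - 6.375) + (105 - 38.75)] · 259 = 21351.3125.
Change in producer surplus = 21351.3125 - 8326.5625 = 13024.75.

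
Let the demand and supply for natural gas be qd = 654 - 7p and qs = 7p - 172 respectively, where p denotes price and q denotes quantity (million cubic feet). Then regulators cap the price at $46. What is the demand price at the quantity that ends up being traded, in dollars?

72

Setting quantity demanded equal to quantity supplied, 654 - 7p = 7p - 172, gives p* = 59 and q* = 241.
Because the ceiling (46) lies below the market-clearing price, it is binding.
At p = 46: qd = 654 - 7·46 = 332 and qs = 7·46 - 172 = 150.
Only 150 units reach the market. On the demand curve, the marginal buyer's willingness to pay at q = 150 is (654 - 150)/7 = 72.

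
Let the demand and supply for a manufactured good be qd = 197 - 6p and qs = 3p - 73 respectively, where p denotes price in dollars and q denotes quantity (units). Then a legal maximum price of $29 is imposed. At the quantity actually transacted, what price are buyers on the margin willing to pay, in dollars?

Without the control the market clears where 197 - 6p = 3p - 73, i.e. p* = 30 and q* = 17.
Because the ceiling (29) lies below the market-clearing price, it is binding.
At p = 29: qd = 197 - 6·29 = 23 and qs = 3·29 - 73 = 14.
Only 14 units reach the market. On the demand curve, the marginal buyer's willingness to pay at q = 14 is (197 - 14)/6 = 30.5.

30.5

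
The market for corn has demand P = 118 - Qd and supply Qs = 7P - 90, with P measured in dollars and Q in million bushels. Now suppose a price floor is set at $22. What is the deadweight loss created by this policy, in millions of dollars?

Rearranging demand gives Qd = 118 - P. Setting quantity demanded equal to quantity supplied, 118 - P = 7P - 90, gives P* = 26 and Q* = 92.
Since 22 is below P* = 26, the floor does not bind and the free-market outcome prevails.
Since the control does not bind, no trades are prevented and deadweight loss is zero.

0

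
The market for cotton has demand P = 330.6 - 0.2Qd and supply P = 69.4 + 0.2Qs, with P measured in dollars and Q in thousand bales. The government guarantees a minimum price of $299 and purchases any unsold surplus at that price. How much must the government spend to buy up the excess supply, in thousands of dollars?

Rearranging demand gives Qd = 1653 - 5P; rearranging supply gives Qs = 5P - 347. Setting quantity demanded equal to quantity supplied, 1653 - 5P = 5P - 347, gives P* = 200 and Q* = 653.
Because the floor (299) lies above the market-clearing price, it is binding.
At P = 299: Qd = 1653 - 5·299 = 158 and Qs = 5·299 - 347 = 1148.
Surplus = Qs - Qd = 990.
Government expenditure = surplus × support price = 990 × 299 = 296010.

296010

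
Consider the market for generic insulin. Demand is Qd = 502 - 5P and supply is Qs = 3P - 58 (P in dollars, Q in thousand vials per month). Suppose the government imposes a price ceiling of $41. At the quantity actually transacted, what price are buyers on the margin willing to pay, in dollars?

Without the control the market clears where 502 - 5P = 3P - 58, i.e. P* = 70 and Q* = 152.
Because the ceiling (41) lies below the market-clearing price, it is binding.
At P = 41: Qd = 502 - 5·41 = 297 and Qs = 3·41 - 58 = 65.
Only 65 units reach the market. On the demand curve, the marginal buyer's willingness to pay at Q = 65 is (502 - 65)/5 = 87.4.

87.4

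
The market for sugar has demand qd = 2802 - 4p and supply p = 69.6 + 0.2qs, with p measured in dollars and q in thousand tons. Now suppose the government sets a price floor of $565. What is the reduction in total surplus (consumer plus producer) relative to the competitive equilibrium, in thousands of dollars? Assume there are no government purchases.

166410

Rearranging supply gives qs = 5p - 348. Without the control the market clears where 2802 - 4p = 5p - 348, i.e. p* = 350 and q* = 1402.
Since 565 > 350, the floor is binding.
At p = 565: qd = 2802 - 4·565 = 542 and qs = 5·565 - 348 = 2477.
Quantity traded falls to 542. At q = 542 the demand price is (2802 - 542)/4 = 565 and the supply price is (348 + 542)/5 = 178.
Deadweight loss = ½ · (565 - 178) · (1402 - 542) = ½ · 387 · 860 = 166410.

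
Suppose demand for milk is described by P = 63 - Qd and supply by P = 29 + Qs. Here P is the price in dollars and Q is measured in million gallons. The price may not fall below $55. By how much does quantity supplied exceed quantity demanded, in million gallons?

18

Rearranging demand gives Qd = 63 - P; rearranging supply gives Qs = P - 29. Equilibrium: 63 - P = P - 29, so 92 = 2P and P* = 46, Q* = 17.
Because the floor (55) lies above the market-clearing price, it is binding.
At P = 55: Qd = 63 - 55 = 8 and Qs = 55 - 29 = 26.
Surplus = Qs - Qd = 26 - 8 = 18.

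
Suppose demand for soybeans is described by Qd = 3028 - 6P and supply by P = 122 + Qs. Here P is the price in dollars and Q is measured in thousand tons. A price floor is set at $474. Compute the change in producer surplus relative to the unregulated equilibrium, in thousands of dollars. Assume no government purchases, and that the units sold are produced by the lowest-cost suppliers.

Rearranging supply gives Qs = P - 122. In a free market, 3028 - 6P = P - 122 gives the equilibrium P* = 450, Q* = 328.
The floor of 474 is above the equilibrium price 450, so it binds.
At P = 474: Qd = 3028 - 6·474 = 184 and Qs = 474 - 122 = 352.
Producer surplus without the control is ½ · (450 - 122) · 328 = 53792.
With the floor, 184 units are sold at 474. The supply price at Q = 184 is 306, so PS = ½ · [(474 - 122) + (474 - 306)] · 184 = 47840.
Change in producer surplus = 47840 - 53792 = -5952.

-5952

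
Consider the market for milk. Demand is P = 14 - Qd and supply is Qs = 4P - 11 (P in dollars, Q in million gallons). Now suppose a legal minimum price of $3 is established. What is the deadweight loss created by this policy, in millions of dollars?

Rearranging demand gives Qd = 14 - P. Equilibrium: 14 - P = 4P - 11, so 25 = 5P and P* = 5, Q* = 9.
The floor of 3 is below the equilibrium price 5, so it is not binding; the market clears at P* = 5, Q* = 9.
Since the control does not bind, no trades are prevented and deadweight loss is zero.

0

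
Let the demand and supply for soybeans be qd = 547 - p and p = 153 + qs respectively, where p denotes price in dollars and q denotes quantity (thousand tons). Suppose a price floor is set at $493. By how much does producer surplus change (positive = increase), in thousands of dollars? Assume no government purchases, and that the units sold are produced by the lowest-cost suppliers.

Rearranging supply gives qs = p - 153. Without the control the market clears where 547 - p = p - 153, i.e. p* = 350 and q* = 197.
The floor of 493 is above the equilibrium price 350, so it binds.
At p = 493: qd = 547 - 493 = 54 and qs = 493 - 153 = 340.
Producer surplus without the control is ½ · (350 - 153) · 197 = 19404.5.
With the floor, 54 units are sold at 493. The supply price at q = 54 is 207, so PS = ½ · [(493 - 153) + (493 - 207)] · 54 = 16902.
Change in producer surplus = 16902 - 19404.5 = -2502.5.

-2502.5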